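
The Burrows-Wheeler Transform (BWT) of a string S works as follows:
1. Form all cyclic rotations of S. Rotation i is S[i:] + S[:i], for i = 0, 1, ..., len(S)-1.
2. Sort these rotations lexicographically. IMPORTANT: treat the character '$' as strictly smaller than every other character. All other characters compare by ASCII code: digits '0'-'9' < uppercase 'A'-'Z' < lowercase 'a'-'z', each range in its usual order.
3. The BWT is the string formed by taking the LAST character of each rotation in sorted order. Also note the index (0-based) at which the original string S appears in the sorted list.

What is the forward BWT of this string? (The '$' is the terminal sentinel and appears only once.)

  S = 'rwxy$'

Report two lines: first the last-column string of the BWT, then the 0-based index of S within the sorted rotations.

All 5 rotations (rotation i = S[i:]+S[:i]):
  rot[0] = rwxy$
  rot[1] = wxy$r
  rot[2] = xy$rw
  rot[3] = y$rwx
  rot[4] = $rwxy
Sorted (with $ < everything):
  sorted[0] = $rwxy  (last char: 'y')
  sorted[1] = rwxy$  (last char: '$')
  sorted[2] = wxy$r  (last char: 'r')
  sorted[3] = xy$rw  (last char: 'w')
  sorted[4] = y$rwx  (last char: 'x')
Last column: y$rwx
Original string S is at sorted index 1

Answer: y$rwx
1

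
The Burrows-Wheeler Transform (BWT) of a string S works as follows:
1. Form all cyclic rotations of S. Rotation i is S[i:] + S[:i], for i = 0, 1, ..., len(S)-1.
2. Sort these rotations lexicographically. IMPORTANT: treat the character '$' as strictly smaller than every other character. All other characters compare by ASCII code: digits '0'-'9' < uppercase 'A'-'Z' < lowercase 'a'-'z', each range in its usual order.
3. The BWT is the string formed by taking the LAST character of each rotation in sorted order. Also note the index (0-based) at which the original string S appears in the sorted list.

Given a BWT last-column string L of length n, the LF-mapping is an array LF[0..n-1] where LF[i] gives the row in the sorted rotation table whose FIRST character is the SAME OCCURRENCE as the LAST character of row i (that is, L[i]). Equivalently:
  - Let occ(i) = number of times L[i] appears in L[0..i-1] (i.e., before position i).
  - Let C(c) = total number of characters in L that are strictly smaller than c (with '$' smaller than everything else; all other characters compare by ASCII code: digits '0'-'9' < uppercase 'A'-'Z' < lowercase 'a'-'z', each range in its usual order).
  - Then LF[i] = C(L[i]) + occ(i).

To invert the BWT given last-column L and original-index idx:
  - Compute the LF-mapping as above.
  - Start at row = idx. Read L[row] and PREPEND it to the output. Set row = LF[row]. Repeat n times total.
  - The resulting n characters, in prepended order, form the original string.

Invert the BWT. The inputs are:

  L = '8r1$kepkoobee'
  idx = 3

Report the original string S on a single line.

LF mapping: 2 12 1 0 7 4 11 8 9 10 3 5 6
Walk LF starting at row 3, prepending L[row]:
  step 1: row=3, L[3]='$', prepend. Next row=LF[3]=0
  step 2: row=0, L[0]='8', prepend. Next row=LF[0]=2
  step 3: row=2, L[2]='1', prepend. Next row=LF[2]=1
  step 4: row=1, L[1]='r', prepend. Next row=LF[1]=12
  step 5: row=12, L[12]='e', prepend. Next row=LF[12]=6
  step 6: row=6, L[6]='p', prepend. Next row=LF[6]=11
  step 7: row=11, L[11]='e', prepend. Next row=LF[11]=5
  step 8: row=5, L[5]='e', prepend. Next row=LF[5]=4
  step 9: row=4, L[4]='k', prepend. Next row=LF[4]=7
  step 10: row=7, L[7]='k', prepend. Next row=LF[7]=8
  step 11: row=8, L[8]='o', prepend. Next row=LF[8]=9
  step 12: row=9, L[9]='o', prepend. Next row=LF[9]=10
  step 13: row=10, L[10]='b', prepend. Next row=LF[10]=3
Reversed output: bookkeeper18$

Answer: bookkeeper18$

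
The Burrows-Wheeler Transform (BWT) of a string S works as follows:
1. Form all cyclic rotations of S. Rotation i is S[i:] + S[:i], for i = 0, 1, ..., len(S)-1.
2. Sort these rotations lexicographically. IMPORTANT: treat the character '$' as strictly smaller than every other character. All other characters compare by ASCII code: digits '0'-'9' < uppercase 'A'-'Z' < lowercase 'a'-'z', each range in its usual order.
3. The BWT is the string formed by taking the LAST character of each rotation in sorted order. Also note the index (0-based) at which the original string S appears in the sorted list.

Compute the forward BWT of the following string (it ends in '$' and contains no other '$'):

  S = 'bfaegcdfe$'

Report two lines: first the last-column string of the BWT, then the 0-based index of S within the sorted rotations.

All 10 rotations (rotation i = S[i:]+S[:i]):
  rot[0] = bfaegcdfe$
  rot[1] = faegcdfe$b
  rot[2] = aegcdfe$bf
  rot[3] = egcdfe$bfa
  rot[4] = gcdfe$bfae
  rot[5] = cdfe$bfaeg
  rot[6] = dfe$bfaegc
  rot[7] = fe$bfaegcd
  rot[8] = e$bfaegcdf
  rot[9] = $bfaegcdfe
Sorted (with $ < everything):
  sorted[0] = $bfaegcdfe  (last char: 'e')
  sorted[1] = aegcdfe$bf  (last char: 'f')
  sorted[2] = bfaegcdfe$  (last char: '$')
  sorted[3] = cdfe$bfaeg  (last char: 'g')
  sorted[4] = dfe$bfaegc  (last char: 'c')
  sorted[5] = e$bfaegcdf  (last char: 'f')
  sorted[6] = egcdfe$bfa  (last char: 'a')
  sorted[7] = faegcdfe$b  (last char: 'b')
  sorted[8] = fe$bfaegcd  (last char: 'd')
  sorted[9] = gcdfe$bfae  (last char: 'e')
Last column: ef$gcfabde
Original string S is at sorted index 2

Answer: ef$gcfabde
2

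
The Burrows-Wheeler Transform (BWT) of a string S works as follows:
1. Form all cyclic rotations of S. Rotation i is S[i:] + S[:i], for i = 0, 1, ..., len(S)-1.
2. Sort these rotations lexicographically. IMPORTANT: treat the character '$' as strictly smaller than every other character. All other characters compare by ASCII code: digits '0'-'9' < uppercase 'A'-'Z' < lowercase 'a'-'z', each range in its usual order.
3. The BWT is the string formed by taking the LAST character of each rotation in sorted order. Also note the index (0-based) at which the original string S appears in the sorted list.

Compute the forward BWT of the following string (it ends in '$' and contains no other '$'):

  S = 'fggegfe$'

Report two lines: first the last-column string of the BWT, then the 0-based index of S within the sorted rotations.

All 8 rotations (rotation i = S[i:]+S[:i]):
  rot[0] = fggegfe$
  rot[1] = ggegfe$f
  rot[2] = gegfe$fg
  rot[3] = egfe$fgg
  rot[4] = gfe$fgge
  rot[5] = fe$fggeg
  rot[6] = e$fggegf
  rot[7] = $fggegfe
Sorted (with $ < everything):
  sorted[0] = $fggegfe  (last char: 'e')
  sorted[1] = e$fggegf  (last char: 'f')
  sorted[2] = egfe$fgg  (last char: 'g')
  sorted[3] = fe$fggeg  (last char: 'g')
  sorted[4] = fggegfe$  (last char: '$')
  sorted[5] = gegfe$fg  (last char: 'g')
  sorted[6] = gfe$fgge  (last char: 'e')
  sorted[7] = ggegfe$f  (last char: 'f')
Last column: efgg$gef
Original string S is at sorted index 4

Answer: efgg$gef
4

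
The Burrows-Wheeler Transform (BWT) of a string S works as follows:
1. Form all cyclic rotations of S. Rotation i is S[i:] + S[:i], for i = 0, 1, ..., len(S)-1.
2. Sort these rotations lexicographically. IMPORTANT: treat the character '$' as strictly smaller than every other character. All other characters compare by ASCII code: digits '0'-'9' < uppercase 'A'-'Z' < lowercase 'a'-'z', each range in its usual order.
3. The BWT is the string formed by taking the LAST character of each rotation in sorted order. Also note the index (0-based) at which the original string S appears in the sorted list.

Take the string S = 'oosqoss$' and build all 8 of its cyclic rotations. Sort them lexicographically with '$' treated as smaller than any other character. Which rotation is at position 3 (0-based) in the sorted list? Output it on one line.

Answer: oss$oosq

Derivation:
All 8 rotations (rotation i = S[i:]+S[:i]):
  rot[0] = oosqoss$
  rot[1] = osqoss$o
  rot[2] = sqoss$oo
  rot[3] = qoss$oos
  rot[4] = oss$oosq
  rot[5] = ss$oosqo
  rot[6] = s$oosqos
  rot[7] = $oosqoss
Sorted (with $ < everything):
  sorted[0] = $oosqoss
  sorted[1] = oosqoss$
  sorted[2] = osqoss$o
  sorted[3] = oss$oosq
  sorted[4] = qoss$oos
  sorted[5] = s$oosqos
  sorted[6] = sqoss$oo
  sorted[7] = ss$oosqo
sorted[3] = oss$oosq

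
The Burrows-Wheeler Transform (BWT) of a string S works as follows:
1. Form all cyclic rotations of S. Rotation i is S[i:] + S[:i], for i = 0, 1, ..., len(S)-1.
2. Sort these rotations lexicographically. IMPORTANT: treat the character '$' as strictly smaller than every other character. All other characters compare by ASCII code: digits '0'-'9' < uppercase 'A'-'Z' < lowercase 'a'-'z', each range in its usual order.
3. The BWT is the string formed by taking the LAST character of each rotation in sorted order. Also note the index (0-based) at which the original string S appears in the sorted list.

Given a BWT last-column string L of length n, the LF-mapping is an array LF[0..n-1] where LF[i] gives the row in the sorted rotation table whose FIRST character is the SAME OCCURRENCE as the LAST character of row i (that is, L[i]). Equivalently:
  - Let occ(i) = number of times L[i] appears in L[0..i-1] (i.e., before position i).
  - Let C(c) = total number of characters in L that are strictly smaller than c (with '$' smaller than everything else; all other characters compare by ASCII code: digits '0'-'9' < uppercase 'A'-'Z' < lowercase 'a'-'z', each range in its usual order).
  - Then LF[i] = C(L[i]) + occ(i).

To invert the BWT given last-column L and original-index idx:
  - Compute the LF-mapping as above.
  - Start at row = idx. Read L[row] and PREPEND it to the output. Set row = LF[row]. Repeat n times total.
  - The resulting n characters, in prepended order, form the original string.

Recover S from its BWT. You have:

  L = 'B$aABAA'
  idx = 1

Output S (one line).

LF mapping: 4 0 6 1 5 2 3
Walk LF starting at row 1, prepending L[row]:
  step 1: row=1, L[1]='$', prepend. Next row=LF[1]=0
  step 2: row=0, L[0]='B', prepend. Next row=LF[0]=4
  step 3: row=4, L[4]='B', prepend. Next row=LF[4]=5
  step 4: row=5, L[5]='A', prepend. Next row=LF[5]=2
  step 5: row=2, L[2]='a', prepend. Next row=LF[2]=6
  step 6: row=6, L[6]='A', prepend. Next row=LF[6]=3
  step 7: row=3, L[3]='A', prepend. Next row=LF[3]=1
Reversed output: AAaABB$

Answer: AAaABB$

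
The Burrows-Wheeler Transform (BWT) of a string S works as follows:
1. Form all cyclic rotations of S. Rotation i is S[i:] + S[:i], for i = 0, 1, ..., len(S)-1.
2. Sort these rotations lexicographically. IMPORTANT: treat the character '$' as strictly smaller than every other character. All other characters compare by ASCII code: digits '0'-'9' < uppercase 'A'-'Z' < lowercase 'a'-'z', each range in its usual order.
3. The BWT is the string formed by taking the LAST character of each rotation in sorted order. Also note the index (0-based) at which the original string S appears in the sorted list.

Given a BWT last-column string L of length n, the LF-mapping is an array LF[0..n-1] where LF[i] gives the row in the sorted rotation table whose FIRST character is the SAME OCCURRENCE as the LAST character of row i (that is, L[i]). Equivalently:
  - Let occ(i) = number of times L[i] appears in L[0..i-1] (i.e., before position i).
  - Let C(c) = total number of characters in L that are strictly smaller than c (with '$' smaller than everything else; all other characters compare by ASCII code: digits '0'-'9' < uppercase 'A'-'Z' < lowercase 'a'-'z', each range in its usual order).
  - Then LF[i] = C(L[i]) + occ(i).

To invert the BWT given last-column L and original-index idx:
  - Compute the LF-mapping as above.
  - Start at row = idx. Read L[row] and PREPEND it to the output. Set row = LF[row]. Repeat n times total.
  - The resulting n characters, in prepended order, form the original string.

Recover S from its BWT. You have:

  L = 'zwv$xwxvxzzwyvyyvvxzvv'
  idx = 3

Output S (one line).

LF mapping: 18 8 1 0 11 9 12 2 13 19 20 10 15 3 16 17 4 5 14 21 6 7
Walk LF starting at row 3, prepending L[row]:
  step 1: row=3, L[3]='$', prepend. Next row=LF[3]=0
  step 2: row=0, L[0]='z', prepend. Next row=LF[0]=18
  step 3: row=18, L[18]='x', prepend. Next row=LF[18]=14
  step 4: row=14, L[14]='y', prepend. Next row=LF[14]=16
  step 5: row=16, L[16]='v', prepend. Next row=LF[16]=4
  step 6: row=4, L[4]='x', prepend. Next row=LF[4]=11
  step 7: row=11, L[11]='w', prepend. Next row=LF[11]=10
  step 8: row=10, L[10]='z', prepend. Next row=LF[10]=20
  step 9: row=20, L[20]='v', prepend. Next row=LF[20]=6
  step 10: row=6, L[6]='x', prepend. Next row=LF[6]=12
  step 11: row=12, L[12]='y', prepend. Next row=LF[12]=15
  step 12: row=15, L[15]='y', prepend. Next row=LF[15]=17
  step 13: row=17, L[17]='v', prepend. Next row=LF[17]=5
  step 14: row=5, L[5]='w', prepend. Next row=LF[5]=9
  step 15: row=9, L[9]='z', prepend. Next row=LF[9]=19
  step 16: row=19, L[19]='z', prepend. Next row=LF[19]=21
  step 17: row=21, L[21]='v', prepend. Next row=LF[21]=7
  step 18: row=7, L[7]='v', prepend. Next row=LF[7]=2
  step 19: row=2, L[2]='v', prepend. Next row=LF[2]=1
  step 20: row=1, L[1]='w', prepend. Next row=LF[1]=8
  step 21: row=8, L[8]='x', prepend. Next row=LF[8]=13
  step 22: row=13, L[13]='v', prepend. Next row=LF[13]=3
Reversed output: vxwvvvzzwvyyxvzwxvyxz$

Answer: vxwvvvzzwvyyxvzwxvyxz$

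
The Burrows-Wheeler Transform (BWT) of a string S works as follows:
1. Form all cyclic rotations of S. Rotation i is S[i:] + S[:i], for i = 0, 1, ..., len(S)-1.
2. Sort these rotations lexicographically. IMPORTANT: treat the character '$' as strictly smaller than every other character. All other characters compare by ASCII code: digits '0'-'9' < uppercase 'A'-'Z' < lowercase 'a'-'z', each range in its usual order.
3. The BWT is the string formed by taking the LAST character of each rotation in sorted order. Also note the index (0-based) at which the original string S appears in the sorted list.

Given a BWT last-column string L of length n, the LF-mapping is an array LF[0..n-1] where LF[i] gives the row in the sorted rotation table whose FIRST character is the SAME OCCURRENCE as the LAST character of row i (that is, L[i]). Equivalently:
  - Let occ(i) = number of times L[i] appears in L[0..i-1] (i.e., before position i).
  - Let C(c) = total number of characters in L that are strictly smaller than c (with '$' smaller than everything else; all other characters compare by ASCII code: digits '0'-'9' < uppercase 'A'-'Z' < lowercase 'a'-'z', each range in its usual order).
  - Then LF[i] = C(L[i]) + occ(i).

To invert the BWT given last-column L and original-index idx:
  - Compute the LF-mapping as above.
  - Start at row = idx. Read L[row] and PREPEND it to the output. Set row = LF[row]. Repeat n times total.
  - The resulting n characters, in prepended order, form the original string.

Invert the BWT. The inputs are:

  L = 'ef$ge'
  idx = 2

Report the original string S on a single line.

LF mapping: 1 3 0 4 2
Walk LF starting at row 2, prepending L[row]:
  step 1: row=2, L[2]='$', prepend. Next row=LF[2]=0
  step 2: row=0, L[0]='e', prepend. Next row=LF[0]=1
  step 3: row=1, L[1]='f', prepend. Next row=LF[1]=3
  step 4: row=3, L[3]='g', prepend. Next row=LF[3]=4
  step 5: row=4, L[4]='e', prepend. Next row=LF[4]=2
Reversed output: egfe$

Answer: egfe$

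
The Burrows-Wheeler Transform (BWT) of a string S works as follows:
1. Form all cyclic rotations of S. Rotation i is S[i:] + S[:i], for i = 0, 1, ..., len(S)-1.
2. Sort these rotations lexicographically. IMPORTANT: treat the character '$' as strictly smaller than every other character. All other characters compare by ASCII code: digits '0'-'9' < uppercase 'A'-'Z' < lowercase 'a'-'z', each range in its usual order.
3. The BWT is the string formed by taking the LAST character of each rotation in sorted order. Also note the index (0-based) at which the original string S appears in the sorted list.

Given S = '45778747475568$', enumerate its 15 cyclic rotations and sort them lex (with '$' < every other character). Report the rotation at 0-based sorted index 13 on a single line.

Answer: 8$4577874747556

Derivation:
All 15 rotations (rotation i = S[i:]+S[:i]):
  rot[0] = 45778747475568$
  rot[1] = 5778747475568$4
  rot[2] = 778747475568$45
  rot[3] = 78747475568$457
  rot[4] = 8747475568$4577
  rot[5] = 747475568$45778
  rot[6] = 47475568$457787
  rot[7] = 7475568$4577874
  rot[8] = 475568$45778747
  rot[9] = 75568$457787474
  rot[10] = 5568$4577874747
  rot[11] = 568$45778747475
  rot[12] = 68$457787474755
  rot[13] = 8$4577874747556
  rot[14] = $45778747475568
Sorted (with $ < everything):
  sorted[0] = $45778747475568
  sorted[1] = 45778747475568$
  sorted[2] = 47475568$457787
  sorted[3] = 475568$45778747
  sorted[4] = 5568$4577874747
  sorted[5] = 568$45778747475
  sorted[6] = 5778747475568$4
  sorted[7] = 68$457787474755
  sorted[8] = 747475568$45778
  sorted[9] = 7475568$4577874
  sorted[10] = 75568$457787474
  sorted[11] = 778747475568$45
  sorted[12] = 78747475568$457
  sorted[13] = 8$4577874747556
  sorted[14] = 8747475568$4577
sorted[13] = 8$4577874747556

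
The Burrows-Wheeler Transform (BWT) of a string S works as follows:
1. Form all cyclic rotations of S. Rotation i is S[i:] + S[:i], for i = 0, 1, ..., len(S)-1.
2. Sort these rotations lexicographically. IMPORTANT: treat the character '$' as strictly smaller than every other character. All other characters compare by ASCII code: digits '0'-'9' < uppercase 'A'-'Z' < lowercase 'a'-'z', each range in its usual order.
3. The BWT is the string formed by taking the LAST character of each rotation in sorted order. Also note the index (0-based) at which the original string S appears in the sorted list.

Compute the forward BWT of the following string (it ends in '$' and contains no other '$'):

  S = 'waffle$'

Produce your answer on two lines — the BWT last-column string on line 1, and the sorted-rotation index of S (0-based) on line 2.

All 7 rotations (rotation i = S[i:]+S[:i]):
  rot[0] = waffle$
  rot[1] = affle$w
  rot[2] = ffle$wa
  rot[3] = fle$waf
  rot[4] = le$waff
  rot[5] = e$waffl
  rot[6] = $waffle
Sorted (with $ < everything):
  sorted[0] = $waffle  (last char: 'e')
  sorted[1] = affle$w  (last char: 'w')
  sorted[2] = e$waffl  (last char: 'l')
  sorted[3] = ffle$wa  (last char: 'a')
  sorted[4] = fle$waf  (last char: 'f')
  sorted[5] = le$waff  (last char: 'f')
  sorted[6] = waffle$  (last char: '$')
Last column: ewlaff$
Original string S is at sorted index 6

Answer: ewlaff$
6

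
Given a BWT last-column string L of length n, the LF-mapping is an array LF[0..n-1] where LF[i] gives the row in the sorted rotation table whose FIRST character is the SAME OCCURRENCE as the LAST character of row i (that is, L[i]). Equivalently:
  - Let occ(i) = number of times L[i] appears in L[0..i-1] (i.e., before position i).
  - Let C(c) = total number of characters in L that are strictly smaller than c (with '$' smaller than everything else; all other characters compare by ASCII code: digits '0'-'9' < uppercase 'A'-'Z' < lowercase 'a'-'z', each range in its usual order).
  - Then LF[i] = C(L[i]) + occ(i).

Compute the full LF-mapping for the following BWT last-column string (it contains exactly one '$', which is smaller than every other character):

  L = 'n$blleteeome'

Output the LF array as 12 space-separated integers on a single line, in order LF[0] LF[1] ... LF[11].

Char counts: '$':1, 'b':1, 'e':4, 'l':2, 'm':1, 'n':1, 'o':1, 't':1
C (first-col start): C('$')=0, C('b')=1, C('e')=2, C('l')=6, C('m')=8, C('n')=9, C('o')=10, C('t')=11
L[0]='n': occ=0, LF[0]=C('n')+0=9+0=9
L[1]='$': occ=0, LF[1]=C('$')+0=0+0=0
L[2]='b': occ=0, LF[2]=C('b')+0=1+0=1
L[3]='l': occ=0, LF[3]=C('l')+0=6+0=6
L[4]='l': occ=1, LF[4]=C('l')+1=6+1=7
L[5]='e': occ=0, LF[5]=C('e')+0=2+0=2
L[6]='t': occ=0, LF[6]=C('t')+0=11+0=11
L[7]='e': occ=1, LF[7]=C('e')+1=2+1=3
L[8]='e': occ=2, LF[8]=C('e')+2=2+2=4
L[9]='o': occ=0, LF[9]=C('o')+0=10+0=10
L[10]='m': occ=0, LF[10]=C('m')+0=8+0=8
L[11]='e': occ=3, LF[11]=C('e')+3=2+3=5

Answer: 9 0 1 6 7 2 11 3 4 10 8 5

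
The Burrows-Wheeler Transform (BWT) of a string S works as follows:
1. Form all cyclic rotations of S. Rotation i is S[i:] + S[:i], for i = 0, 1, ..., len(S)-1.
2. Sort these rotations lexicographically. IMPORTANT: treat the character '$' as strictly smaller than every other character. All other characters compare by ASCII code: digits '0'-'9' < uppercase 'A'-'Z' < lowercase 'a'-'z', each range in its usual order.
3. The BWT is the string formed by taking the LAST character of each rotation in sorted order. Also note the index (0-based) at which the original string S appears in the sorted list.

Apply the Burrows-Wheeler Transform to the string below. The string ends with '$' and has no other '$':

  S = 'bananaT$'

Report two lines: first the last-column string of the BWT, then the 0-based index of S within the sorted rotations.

Answer: Tannb$aa
5

Derivation:
All 8 rotations (rotation i = S[i:]+S[:i]):
  rot[0] = bananaT$
  rot[1] = ananaT$b
  rot[2] = nanaT$ba
  rot[3] = anaT$ban
  rot[4] = naT$bana
  rot[5] = aT$banan
  rot[6] = T$banana
  rot[7] = $bananaT
Sorted (with $ < everything):
  sorted[0] = $bananaT  (last char: 'T')
  sorted[1] = T$banana  (last char: 'a')
  sorted[2] = aT$banan  (last char: 'n')
  sorted[3] = anaT$ban  (last char: 'n')
  sorted[4] = ananaT$b  (last char: 'b')
  sorted[5] = bananaT$  (last char: '$')
  sorted[6] = naT$bana  (last char: 'a')
  sorted[7] = nanaT$ba  (last char: 'a')
Last column: Tannb$aa
Original string S is at sorted index 5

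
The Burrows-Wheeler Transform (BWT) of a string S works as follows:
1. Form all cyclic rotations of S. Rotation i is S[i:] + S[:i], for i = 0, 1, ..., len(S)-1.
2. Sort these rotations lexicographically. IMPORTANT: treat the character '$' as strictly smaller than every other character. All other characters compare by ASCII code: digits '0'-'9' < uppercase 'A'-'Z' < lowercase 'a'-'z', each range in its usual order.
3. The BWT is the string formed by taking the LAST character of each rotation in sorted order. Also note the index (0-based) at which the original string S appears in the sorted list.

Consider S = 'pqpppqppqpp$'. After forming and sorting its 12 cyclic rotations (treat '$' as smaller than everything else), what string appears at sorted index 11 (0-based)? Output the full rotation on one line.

All 12 rotations (rotation i = S[i:]+S[:i]):
  rot[0] = pqpppqppqpp$
  rot[1] = qpppqppqpp$p
  rot[2] = pppqppqpp$pq
  rot[3] = ppqppqpp$pqp
  rot[4] = pqppqpp$pqpp
  rot[5] = qppqpp$pqppp
  rot[6] = ppqpp$pqpppq
  rot[7] = pqpp$pqpppqp
  rot[8] = qpp$pqpppqpp
  rot[9] = pp$pqpppqppq
  rot[10] = p$pqpppqppqp
  rot[11] = $pqpppqppqpp
Sorted (with $ < everything):
  sorted[0] = $pqpppqppqpp
  sorted[1] = p$pqpppqppqp
  sorted[2] = pp$pqpppqppq
  sorted[3] = pppqppqpp$pq
  sorted[4] = ppqpp$pqpppq
  sorted[5] = ppqppqpp$pqp
  sorted[6] = pqpp$pqpppqp
  sorted[7] = pqpppqppqpp$
  sorted[8] = pqppqpp$pqpp
  sorted[9] = qpp$pqpppqpp
  sorted[10] = qpppqppqpp$p
  sorted[11] = qppqpp$pqppp
sorted[11] = qppqpp$pqppp

Answer: qppqpp$pqppp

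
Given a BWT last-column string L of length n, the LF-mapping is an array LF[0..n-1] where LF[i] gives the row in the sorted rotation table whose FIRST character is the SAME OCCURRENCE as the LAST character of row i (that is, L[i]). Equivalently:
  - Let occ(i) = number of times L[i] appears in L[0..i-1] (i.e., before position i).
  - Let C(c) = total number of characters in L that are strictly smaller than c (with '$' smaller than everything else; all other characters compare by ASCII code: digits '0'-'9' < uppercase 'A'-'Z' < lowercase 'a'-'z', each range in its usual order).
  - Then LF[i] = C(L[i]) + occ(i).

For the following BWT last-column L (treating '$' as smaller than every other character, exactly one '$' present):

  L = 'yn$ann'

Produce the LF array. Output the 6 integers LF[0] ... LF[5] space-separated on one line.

Char counts: '$':1, 'a':1, 'n':3, 'y':1
C (first-col start): C('$')=0, C('a')=1, C('n')=2, C('y')=5
L[0]='y': occ=0, LF[0]=C('y')+0=5+0=5
L[1]='n': occ=0, LF[1]=C('n')+0=2+0=2
L[2]='$': occ=0, LF[2]=C('$')+0=0+0=0
L[3]='a': occ=0, LF[3]=C('a')+0=1+0=1
L[4]='n': occ=1, LF[4]=C('n')+1=2+1=3
L[5]='n': occ=2, LF[5]=C('n')+2=2+2=4

Answer: 5 2 0 1 3 4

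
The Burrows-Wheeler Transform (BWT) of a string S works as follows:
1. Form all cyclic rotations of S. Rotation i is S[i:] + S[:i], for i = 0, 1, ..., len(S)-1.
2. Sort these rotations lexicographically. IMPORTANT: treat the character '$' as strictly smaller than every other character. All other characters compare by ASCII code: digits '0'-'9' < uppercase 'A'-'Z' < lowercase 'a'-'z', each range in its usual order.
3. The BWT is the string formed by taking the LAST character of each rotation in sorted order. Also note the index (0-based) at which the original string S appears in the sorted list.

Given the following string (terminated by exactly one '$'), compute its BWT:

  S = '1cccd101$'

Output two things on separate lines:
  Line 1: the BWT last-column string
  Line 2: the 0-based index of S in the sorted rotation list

Answer: 110d$1ccc
4

Derivation:
All 9 rotations (rotation i = S[i:]+S[:i]):
  rot[0] = 1cccd101$
  rot[1] = cccd101$1
  rot[2] = ccd101$1c
  rot[3] = cd101$1cc
  rot[4] = d101$1ccc
  rot[5] = 101$1cccd
  rot[6] = 01$1cccd1
  rot[7] = 1$1cccd10
  rot[8] = $1cccd101
Sorted (with $ < everything):
  sorted[0] = $1cccd101  (last char: '1')
  sorted[1] = 01$1cccd1  (last char: '1')
  sorted[2] = 1$1cccd10  (last char: '0')
  sorted[3] = 101$1cccd  (last char: 'd')
  sorted[4] = 1cccd101$  (last char: '$')
  sorted[5] = cccd101$1  (last char: '1')
  sorted[6] = ccd101$1c  (last char: 'c')
  sorted[7] = cd101$1cc  (last char: 'c')
  sorted[8] = d101$1ccc  (last char: 'c')
Last column: 110d$1ccc
Original string S is at sorted index 4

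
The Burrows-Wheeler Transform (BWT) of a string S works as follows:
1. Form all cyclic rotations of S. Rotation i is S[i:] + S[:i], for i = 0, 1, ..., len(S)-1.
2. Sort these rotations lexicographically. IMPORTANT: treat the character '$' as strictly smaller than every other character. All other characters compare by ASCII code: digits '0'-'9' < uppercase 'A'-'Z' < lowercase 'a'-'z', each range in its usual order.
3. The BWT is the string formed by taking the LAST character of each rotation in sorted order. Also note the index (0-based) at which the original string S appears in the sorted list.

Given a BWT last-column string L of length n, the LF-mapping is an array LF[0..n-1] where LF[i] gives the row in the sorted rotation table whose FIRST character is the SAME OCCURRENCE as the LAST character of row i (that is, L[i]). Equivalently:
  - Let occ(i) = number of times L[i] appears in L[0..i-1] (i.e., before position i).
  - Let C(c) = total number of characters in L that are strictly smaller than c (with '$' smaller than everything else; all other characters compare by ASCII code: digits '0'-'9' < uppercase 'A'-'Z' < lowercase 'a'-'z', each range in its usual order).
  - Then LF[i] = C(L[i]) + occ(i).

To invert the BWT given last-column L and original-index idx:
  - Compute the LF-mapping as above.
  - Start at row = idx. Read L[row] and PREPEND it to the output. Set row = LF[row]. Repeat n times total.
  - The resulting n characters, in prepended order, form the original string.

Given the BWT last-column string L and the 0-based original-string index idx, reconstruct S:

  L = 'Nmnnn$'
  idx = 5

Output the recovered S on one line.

LF mapping: 1 2 3 4 5 0
Walk LF starting at row 5, prepending L[row]:
  step 1: row=5, L[5]='$', prepend. Next row=LF[5]=0
  step 2: row=0, L[0]='N', prepend. Next row=LF[0]=1
  step 3: row=1, L[1]='m', prepend. Next row=LF[1]=2
  step 4: row=2, L[2]='n', prepend. Next row=LF[2]=3
  step 5: row=3, L[3]='n', prepend. Next row=LF[3]=4
  step 6: row=4, L[4]='n', prepend. Next row=LF[4]=5
Reversed output: nnnmN$

Answer: nnnmN$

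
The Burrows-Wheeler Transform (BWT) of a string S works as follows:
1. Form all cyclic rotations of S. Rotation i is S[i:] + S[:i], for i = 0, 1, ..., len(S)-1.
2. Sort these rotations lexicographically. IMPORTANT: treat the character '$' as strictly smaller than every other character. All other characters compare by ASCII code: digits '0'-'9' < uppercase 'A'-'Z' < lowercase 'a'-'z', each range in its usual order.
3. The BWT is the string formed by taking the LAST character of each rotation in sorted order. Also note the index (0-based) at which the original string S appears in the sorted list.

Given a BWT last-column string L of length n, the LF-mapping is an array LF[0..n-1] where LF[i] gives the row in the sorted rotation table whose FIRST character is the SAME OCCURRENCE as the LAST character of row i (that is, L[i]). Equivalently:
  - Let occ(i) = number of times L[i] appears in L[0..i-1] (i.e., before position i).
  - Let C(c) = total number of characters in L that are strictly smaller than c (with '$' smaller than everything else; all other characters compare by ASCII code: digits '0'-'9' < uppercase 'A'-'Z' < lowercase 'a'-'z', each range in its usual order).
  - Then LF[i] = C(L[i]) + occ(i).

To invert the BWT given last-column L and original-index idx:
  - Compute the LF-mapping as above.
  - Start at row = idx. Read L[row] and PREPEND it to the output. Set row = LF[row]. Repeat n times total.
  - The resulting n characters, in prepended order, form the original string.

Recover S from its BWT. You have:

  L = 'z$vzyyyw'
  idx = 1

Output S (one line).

Answer: vwzyyyz$

Derivation:
LF mapping: 6 0 1 7 3 4 5 2
Walk LF starting at row 1, prepending L[row]:
  step 1: row=1, L[1]='$', prepend. Next row=LF[1]=0
  step 2: row=0, L[0]='z', prepend. Next row=LF[0]=6
  step 3: row=6, L[6]='y', prepend. Next row=LF[6]=5
  step 4: row=5, L[5]='y', prepend. Next row=LF[5]=4
  step 5: row=4, L[4]='y', prepend. Next row=LF[4]=3
  step 6: row=3, L[3]='z', prepend. Next row=LF[3]=7
  step 7: row=7, L[7]='w', prepend. Next row=LF[7]=2
  step 8: row=2, L[2]='v', prepend. Next row=LF[2]=1
Reversed output: vwzyyyz$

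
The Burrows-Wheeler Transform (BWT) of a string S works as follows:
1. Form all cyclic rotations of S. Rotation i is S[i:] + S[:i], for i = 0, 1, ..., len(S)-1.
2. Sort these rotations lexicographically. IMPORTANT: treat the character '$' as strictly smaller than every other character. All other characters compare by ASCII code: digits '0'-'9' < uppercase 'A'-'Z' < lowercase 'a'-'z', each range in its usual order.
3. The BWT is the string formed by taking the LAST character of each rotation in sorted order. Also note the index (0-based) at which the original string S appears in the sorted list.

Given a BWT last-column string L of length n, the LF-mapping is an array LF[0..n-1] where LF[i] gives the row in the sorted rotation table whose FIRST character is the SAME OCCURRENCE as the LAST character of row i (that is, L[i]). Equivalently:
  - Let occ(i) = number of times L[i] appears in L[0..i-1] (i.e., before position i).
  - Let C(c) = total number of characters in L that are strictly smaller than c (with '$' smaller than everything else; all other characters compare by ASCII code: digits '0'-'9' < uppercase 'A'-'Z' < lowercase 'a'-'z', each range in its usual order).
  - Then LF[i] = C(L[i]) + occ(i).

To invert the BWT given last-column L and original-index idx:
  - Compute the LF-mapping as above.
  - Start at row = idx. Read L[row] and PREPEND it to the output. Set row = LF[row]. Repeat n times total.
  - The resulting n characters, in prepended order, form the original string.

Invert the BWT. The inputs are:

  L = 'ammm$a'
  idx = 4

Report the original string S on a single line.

LF mapping: 1 3 4 5 0 2
Walk LF starting at row 4, prepending L[row]:
  step 1: row=4, L[4]='$', prepend. Next row=LF[4]=0
  step 2: row=0, L[0]='a', prepend. Next row=LF[0]=1
  step 3: row=1, L[1]='m', prepend. Next row=LF[1]=3
  step 4: row=3, L[3]='m', prepend. Next row=LF[3]=5
  step 5: row=5, L[5]='a', prepend. Next row=LF[5]=2
  step 6: row=2, L[2]='m', prepend. Next row=LF[2]=4
Reversed output: mamma$

Answer: mamma$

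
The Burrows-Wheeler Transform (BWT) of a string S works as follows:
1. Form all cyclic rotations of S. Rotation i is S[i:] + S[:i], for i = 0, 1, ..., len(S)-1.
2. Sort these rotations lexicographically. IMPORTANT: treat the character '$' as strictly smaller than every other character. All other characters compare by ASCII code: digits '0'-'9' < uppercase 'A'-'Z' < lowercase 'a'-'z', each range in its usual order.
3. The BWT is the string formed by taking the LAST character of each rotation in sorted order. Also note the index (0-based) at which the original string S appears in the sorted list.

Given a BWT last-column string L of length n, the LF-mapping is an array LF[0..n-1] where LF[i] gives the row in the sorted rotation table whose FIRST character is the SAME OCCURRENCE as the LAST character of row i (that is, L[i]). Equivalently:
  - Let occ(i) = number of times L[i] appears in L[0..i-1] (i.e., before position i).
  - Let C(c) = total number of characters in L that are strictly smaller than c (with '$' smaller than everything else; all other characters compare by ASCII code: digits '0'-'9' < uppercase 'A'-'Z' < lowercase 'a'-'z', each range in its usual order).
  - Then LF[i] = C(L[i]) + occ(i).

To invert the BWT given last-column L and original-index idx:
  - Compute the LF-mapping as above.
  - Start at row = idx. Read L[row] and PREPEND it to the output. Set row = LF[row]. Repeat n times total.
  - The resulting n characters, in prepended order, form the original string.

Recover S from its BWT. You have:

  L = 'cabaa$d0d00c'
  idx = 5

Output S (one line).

Answer: a0daa0b0cdc$

Derivation:
LF mapping: 8 4 7 5 6 0 10 1 11 2 3 9
Walk LF starting at row 5, prepending L[row]:
  step 1: row=5, L[5]='$', prepend. Next row=LF[5]=0
  step 2: row=0, L[0]='c', prepend. Next row=LF[0]=8
  step 3: row=8, L[8]='d', prepend. Next row=LF[8]=11
  step 4: row=11, L[11]='c', prepend. Next row=LF[11]=9
  step 5: row=9, L[9]='0', prepend. Next row=LF[9]=2
  step 6: row=2, L[2]='b', prepend. Next row=LF[2]=7
  step 7: row=7, L[7]='0', prepend. Next row=LF[7]=1
  step 8: row=1, L[1]='a', prepend. Next row=LF[1]=4
  step 9: row=4, L[4]='a', prepend. Next row=LF[4]=6
  step 10: row=6, L[6]='d', prepend. Next row=LF[6]=10
  step 11: row=10, L[10]='0', prepend. Next row=LF[10]=3
  step 12: row=3, L[3]='a', prepend. Next row=LF[3]=5
Reversed output: a0daa0b0cdc$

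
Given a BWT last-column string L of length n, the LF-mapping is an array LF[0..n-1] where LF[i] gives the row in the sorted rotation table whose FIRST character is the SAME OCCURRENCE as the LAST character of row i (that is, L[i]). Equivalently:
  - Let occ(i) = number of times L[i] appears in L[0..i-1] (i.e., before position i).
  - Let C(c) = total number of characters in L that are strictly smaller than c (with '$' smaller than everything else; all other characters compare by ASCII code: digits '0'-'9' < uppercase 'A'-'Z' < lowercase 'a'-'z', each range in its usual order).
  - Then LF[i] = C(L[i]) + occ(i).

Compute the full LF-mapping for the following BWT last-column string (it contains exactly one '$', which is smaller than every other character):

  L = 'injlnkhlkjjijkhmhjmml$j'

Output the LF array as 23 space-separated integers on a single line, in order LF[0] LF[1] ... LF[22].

Char counts: '$':1, 'h':3, 'i':2, 'j':6, 'k':3, 'l':3, 'm':3, 'n':2
C (first-col start): C('$')=0, C('h')=1, C('i')=4, C('j')=6, C('k')=12, C('l')=15, C('m')=18, C('n')=21
L[0]='i': occ=0, LF[0]=C('i')+0=4+0=4
L[1]='n': occ=0, LF[1]=C('n')+0=21+0=21
L[2]='j': occ=0, LF[2]=C('j')+0=6+0=6
L[3]='l': occ=0, LF[3]=C('l')+0=15+0=15
L[4]='n': occ=1, LF[4]=C('n')+1=21+1=22
L[5]='k': occ=0, LF[5]=C('k')+0=12+0=12
L[6]='h': occ=0, LF[6]=C('h')+0=1+0=1
L[7]='l': occ=1, LF[7]=C('l')+1=15+1=16
L[8]='k': occ=1, LF[8]=C('k')+1=12+1=13
L[9]='j': occ=1, LF[9]=C('j')+1=6+1=7
L[10]='j': occ=2, LF[10]=C('j')+2=6+2=8
L[11]='i': occ=1, LF[11]=C('i')+1=4+1=5
L[12]='j': occ=3, LF[12]=C('j')+3=6+3=9
L[13]='k': occ=2, LF[13]=C('k')+2=12+2=14
L[14]='h': occ=1, LF[14]=C('h')+1=1+1=2
L[15]='m': occ=0, LF[15]=C('m')+0=18+0=18
L[16]='h': occ=2, LF[16]=C('h')+2=1+2=3
L[17]='j': occ=4, LF[17]=C('j')+4=6+4=10
L[18]='m': occ=1, LF[18]=C('m')+1=18+1=19
L[19]='m': occ=2, LF[19]=C('m')+2=18+2=20
L[20]='l': occ=2, LF[20]=C('l')+2=15+2=17
L[21]='$': occ=0, LF[21]=C('$')+0=0+0=0
L[22]='j': occ=5, LF[22]=C('j')+5=6+5=11

Answer: 4 21 6 15 22 12 1 16 13 7 8 5 9 14 2 18 3 10 19 20 17 0 11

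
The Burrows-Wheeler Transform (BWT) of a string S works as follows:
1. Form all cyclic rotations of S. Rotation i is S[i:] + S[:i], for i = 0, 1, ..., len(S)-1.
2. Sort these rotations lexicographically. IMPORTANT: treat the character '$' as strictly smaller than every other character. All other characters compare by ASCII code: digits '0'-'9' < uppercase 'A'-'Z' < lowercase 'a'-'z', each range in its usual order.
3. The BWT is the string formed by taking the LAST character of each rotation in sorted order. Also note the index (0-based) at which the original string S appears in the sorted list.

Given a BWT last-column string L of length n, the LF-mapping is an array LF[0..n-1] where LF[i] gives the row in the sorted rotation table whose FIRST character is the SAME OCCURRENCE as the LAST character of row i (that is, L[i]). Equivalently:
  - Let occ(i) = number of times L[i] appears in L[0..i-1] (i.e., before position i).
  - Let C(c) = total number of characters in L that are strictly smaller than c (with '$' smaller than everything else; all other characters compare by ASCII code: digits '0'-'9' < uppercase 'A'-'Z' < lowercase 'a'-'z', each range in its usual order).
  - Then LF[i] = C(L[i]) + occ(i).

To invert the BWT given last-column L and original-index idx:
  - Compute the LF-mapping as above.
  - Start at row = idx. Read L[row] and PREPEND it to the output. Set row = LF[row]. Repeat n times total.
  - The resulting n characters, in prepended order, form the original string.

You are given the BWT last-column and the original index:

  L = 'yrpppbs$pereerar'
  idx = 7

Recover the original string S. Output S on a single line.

LF mapping: 15 10 6 7 8 2 14 0 9 3 11 4 5 12 1 13
Walk LF starting at row 7, prepending L[row]:
  step 1: row=7, L[7]='$', prepend. Next row=LF[7]=0
  step 2: row=0, L[0]='y', prepend. Next row=LF[0]=15
  step 3: row=15, L[15]='r', prepend. Next row=LF[15]=13
  step 4: row=13, L[13]='r', prepend. Next row=LF[13]=12
  step 5: row=12, L[12]='e', prepend. Next row=LF[12]=5
  step 6: row=5, L[5]='b', prepend. Next row=LF[5]=2
  step 7: row=2, L[2]='p', prepend. Next row=LF[2]=6
  step 8: row=6, L[6]='s', prepend. Next row=LF[6]=14
  step 9: row=14, L[14]='a', prepend. Next row=LF[14]=1
  step 10: row=1, L[1]='r', prepend. Next row=LF[1]=10
  step 11: row=10, L[10]='r', prepend. Next row=LF[10]=11
  step 12: row=11, L[11]='e', prepend. Next row=LF[11]=4
  step 13: row=4, L[4]='p', prepend. Next row=LF[4]=8
  step 14: row=8, L[8]='p', prepend. Next row=LF[8]=9
  step 15: row=9, L[9]='e', prepend. Next row=LF[9]=3
  step 16: row=3, L[3]='p', prepend. Next row=LF[3]=7
Reversed output: pepperraspberry$

Answer: pepperraspberry$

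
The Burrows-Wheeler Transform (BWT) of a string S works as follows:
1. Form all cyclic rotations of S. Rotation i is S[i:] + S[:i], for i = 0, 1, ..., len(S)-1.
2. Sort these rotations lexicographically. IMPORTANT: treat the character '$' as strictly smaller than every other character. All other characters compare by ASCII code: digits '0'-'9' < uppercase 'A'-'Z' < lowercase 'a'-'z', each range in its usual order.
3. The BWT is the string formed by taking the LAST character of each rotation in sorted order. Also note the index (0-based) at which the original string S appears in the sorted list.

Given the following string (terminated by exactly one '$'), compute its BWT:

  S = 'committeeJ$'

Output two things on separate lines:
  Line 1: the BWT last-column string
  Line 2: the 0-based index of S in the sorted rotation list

All 11 rotations (rotation i = S[i:]+S[:i]):
  rot[0] = committeeJ$
  rot[1] = ommitteeJ$c
  rot[2] = mmitteeJ$co
  rot[3] = mitteeJ$com
  rot[4] = itteeJ$comm
  rot[5] = tteeJ$commi
  rot[6] = teeJ$commit
  rot[7] = eeJ$committ
  rot[8] = eJ$committe
  rot[9] = J$committee
  rot[10] = $committeeJ
Sorted (with $ < everything):
  sorted[0] = $committeeJ  (last char: 'J')
  sorted[1] = J$committee  (last char: 'e')
  sorted[2] = committeeJ$  (last char: '$')
  sorted[3] = eJ$committe  (last char: 'e')
  sorted[4] = eeJ$committ  (last char: 't')
  sorted[5] = itteeJ$comm  (last char: 'm')
  sorted[6] = mitteeJ$com  (last char: 'm')
  sorted[7] = mmitteeJ$co  (last char: 'o')
  sorted[8] = ommitteeJ$c  (last char: 'c')
  sorted[9] = teeJ$commit  (last char: 't')
  sorted[10] = tteeJ$commi  (last char: 'i')
Last column: Je$etmmocti
Original string S is at sorted index 2

Answer: Je$etmmocti
2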